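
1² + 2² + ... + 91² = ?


n = 91
n(n+1)(2n+1)/6 = 91×92×183/6
= 1532076/6 = 255346

Σk² = 255346


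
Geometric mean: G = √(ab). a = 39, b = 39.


GM = √(39×39) = √1521 = 39

GM = 39


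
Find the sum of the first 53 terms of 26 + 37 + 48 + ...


aₙ = 26 + (53-1)×11 = 598
Sₙ = n(a₁+aₙ)/2 = 53×(26+598)/2
= 53×624/2 = 16536

S_53 = 16536


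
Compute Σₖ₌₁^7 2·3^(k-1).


Sₙ = 2×(3^7 - 1)/(3 - 1)
= 2×(2187 - 1)/2
= 2×2186/2
= 2186

S_7 = 2186


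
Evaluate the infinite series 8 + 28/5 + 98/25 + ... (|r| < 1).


S∞ = a₁/(1-r) = 8/(1 - 7/10)
= 8/(3/10)
= 80/3

S∞ = 80/3


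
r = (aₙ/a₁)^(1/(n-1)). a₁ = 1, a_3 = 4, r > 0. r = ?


r^(n-1) = aₙ/a₁
r^2 = 4/1 = 4
r = 4^(1/2)
= ±2; taking r > 0 gives r = 2

r = 2


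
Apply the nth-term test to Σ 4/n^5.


lim(n→∞) 4/n^5 = 0
lim aₙ = 0 → nth-term test is INCONCLUSIVE
(Need other tests; this is actually a convergent p-series with p=5 > 1)

Inconclusive (lim aₙ = 0; need another test)


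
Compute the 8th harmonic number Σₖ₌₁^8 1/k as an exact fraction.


H_8 = 1/1 + 1/2 + 1/3 + 1/4 + 1/5 + 1/6 + 1/7 + 1/8
= 761/280
≈ 2.7179

H_8 = 761/280 ≈ 2.7179


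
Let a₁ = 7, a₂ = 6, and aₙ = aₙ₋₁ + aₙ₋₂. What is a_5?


Computing iteratively: 7, 6, 13, 19, 32
a_5 = 32

a_5 = 32


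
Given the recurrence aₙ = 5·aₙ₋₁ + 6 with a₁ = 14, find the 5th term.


Computing step by step:
a_1 = 14
a_2 = 76
a_3 = 386
a_4 = 1936
a_5 = 9686


a_5 = 9686


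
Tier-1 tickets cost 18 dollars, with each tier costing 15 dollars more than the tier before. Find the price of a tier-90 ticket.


aₙ = a₁ + (n-1)d
= 18 + (90-1)×15
= 18 + 1335
= 1353

a_90 = 1353


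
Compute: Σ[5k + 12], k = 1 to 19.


Σ(5k+12) = 5·Σk + 12·n
= 5·190 + 12·19
= 950 + 228 = 1178

Σ = 1178


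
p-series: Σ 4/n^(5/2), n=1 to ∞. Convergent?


p-series test: Σ c/n^p converges if p > 1, diverges if p ≤ 1 (constant c > 0 doesn't affect convergence).
p = 5/2
5/2 > 1 → CONVERGES

Converges (p = 5/2 > 1)


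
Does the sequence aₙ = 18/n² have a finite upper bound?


a₁ = 18, a₂ = 18/4, a₃ = 18/9, ...
0 < aₙ ≤ 18 for all n ≥ 1
The sequence IS bounded

Bounded (0 < aₙ ≤ 18)


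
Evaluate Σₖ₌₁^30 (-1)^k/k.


S = -1 + 1/2 - 1/3 + 1/4 - 1/5 + 1/6 - 1/7 + 1/8 ± ...
= -0.6768
(Full series converges to -ln(2) ≈ -0.6931)

S_30 = -0.6768


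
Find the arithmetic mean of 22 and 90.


AM = (22 + 90)/2 = 112/2 = 56

AM = 56


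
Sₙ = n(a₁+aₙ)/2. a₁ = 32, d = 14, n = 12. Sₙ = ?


aₙ = 32 + (12-1)×14 = 186
Sₙ = n(a₁+aₙ)/2 = 12×(32+186)/2
= 12×218/2 = 1308

S_12 = 1308


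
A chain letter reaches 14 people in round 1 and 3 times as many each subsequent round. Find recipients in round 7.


aₙ = a₁·r^(n-1)
= 14×3^6
= 14×729
= 10206

a_7 = 10206


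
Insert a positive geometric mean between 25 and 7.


GM = √(25×7) = √175 = 13.2288

GM = 13.2288


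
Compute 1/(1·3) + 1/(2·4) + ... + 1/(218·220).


1/(k(k+2)) = (1/2)·(1/k - 1/(k+2)) (partial fractions)
Telescoping: Σ = (1/2)·(1 + 1/2 - 1/219 - 1/220) = 71831/96360

Sum = 71831/96360


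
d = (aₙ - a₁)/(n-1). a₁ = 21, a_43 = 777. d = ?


d = (aₙ - a₁)/(n-1)
= (777 - 21)/(43-1)
= 756/42 = 18

d = 18


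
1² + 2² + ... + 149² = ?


n = 149
n(n+1)(2n+1)/6 = 149×150×299/6
= 6682650/6 = 1113775

Σk² = 1113775


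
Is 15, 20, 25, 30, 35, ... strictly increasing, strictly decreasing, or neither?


Differences: 5, 5, 5, 5
All differences > 0 → strictly INCREASING

Monotonically increasing


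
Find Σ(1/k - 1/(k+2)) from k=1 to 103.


Telescoping with gap 2: two head and two tail terms survive.
= (1 + 1/2) - (1/104 + 1/105)
= 3/2 - 1/104 - 1/105 = 16171/10920

Sum = 16171/10920


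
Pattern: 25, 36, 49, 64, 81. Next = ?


Pattern: perfect squares: n²
Terms: 25, 36, 49, 64, 81
Next term = 100

Next term = 100


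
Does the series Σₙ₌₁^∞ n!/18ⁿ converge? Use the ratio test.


aₙ = n!/18^n
a_{n+1}/aₙ = (n+1)!/18^(n+1) × 18^n/n!
= (n+1)/18
L = lim(n→∞) (n+1)/18 = ∞
L > 1 → series DIVERGES

Diverges (ratio test: L = ∞ > 1)


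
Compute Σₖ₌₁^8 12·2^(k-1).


Sₙ = 12×(2^8 - 1)/(2 - 1)
= 12×(256 - 1)/1
= 12×255/1
= 3060

S_8 = 3060


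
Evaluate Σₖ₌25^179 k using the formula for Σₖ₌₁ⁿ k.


Σₖ₌25^179 k = Σₖ₌₁^179 k − Σₖ₌₁^24 k
= 179·180/2 − 24·25/2
= 16110 − 300 = 15810

Σk = 15810


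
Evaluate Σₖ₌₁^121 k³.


n(n+1)/2 = 121×122/2 = 7381
Σk³ = 7381² = 54479161

Σk³ = 54479161


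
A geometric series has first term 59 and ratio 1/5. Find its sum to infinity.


S∞ = a₁/(1-r) = 59/(1 - 1/5)
= 59/(4/5)
= 295/4

S∞ = 295/4


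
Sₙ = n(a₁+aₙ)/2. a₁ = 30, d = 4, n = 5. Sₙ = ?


aₙ = 30 + (5-1)×4 = 46
Sₙ = n(a₁+aₙ)/2 = 5×(30+46)/2
= 5×76/2 = 190

S_5 = 190


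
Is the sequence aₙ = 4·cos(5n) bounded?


For all n, -1 ≤ cos(5n) ≤ 1, so -4 ≤ 4·cos(5n) ≤ 4
Lower bound: -4, Upper bound: 4
The sequence IS bounded

Bounded (-4 ≤ aₙ ≤ 4)


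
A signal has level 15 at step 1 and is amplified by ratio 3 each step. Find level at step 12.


aₙ = a₁·r^(n-1)
= 15×3^11
= 15×177147
= 2657205

a_12 = 2657205


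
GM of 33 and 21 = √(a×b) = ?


GM = √(33×21) = √693 = 26.3249

GM = 26.3249


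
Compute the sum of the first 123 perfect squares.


n = 123
n(n+1)(2n+1)/6 = 123×124×247/6
= 3767244/6 = 627874

Σk² = 627874


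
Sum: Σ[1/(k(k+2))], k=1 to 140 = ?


1/(k(k+2)) = (1/2)·(1/k - 1/(k+2)) (partial fractions)
Telescoping: Σ = (1/2)·(1 + 1/2 - 1/141 - 1/142) = 14875/20022

Sum = 14875/20022


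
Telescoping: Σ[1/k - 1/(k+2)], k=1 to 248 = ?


Telescoping with gap 2: two head and two tail terms survive.
= (1 + 1/2) - (1/249 + 1/250)
= 3/2 - 1/249 - 1/250 = 46438/31125

Sum = 46438/31125


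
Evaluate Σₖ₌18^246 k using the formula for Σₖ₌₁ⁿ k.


Σₖ₌18^246 k = Σₖ₌₁^246 k − Σₖ₌₁^17 k
= 246·247/2 − 17·18/2
= 30381 − 153 = 30228

Σk = 30228


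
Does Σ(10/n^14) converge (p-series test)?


p-series test: Σ c/n^p converges if p > 1, diverges if p ≤ 1 (constant c > 0 doesn't affect convergence).
p = 14
14 > 1 → CONVERGES

Converges (p = 14 > 1)


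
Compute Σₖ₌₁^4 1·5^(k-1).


Sₙ = 1×(5^4 - 1)/(5 - 1)
= 1×(625 - 1)/4
= 1×624/4
= 156

S_4 = 156


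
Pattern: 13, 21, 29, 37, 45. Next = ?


Pattern: arithmetic (d=8)
Terms: 13, 21, 29, 37, 45
Next term = 53

Next term = 53


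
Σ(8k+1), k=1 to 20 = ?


Σ(8k+1) = 8·Σk + 1·n
= 8·210 + 1·20
= 1680 + 20 = 1700

Σ = 1700


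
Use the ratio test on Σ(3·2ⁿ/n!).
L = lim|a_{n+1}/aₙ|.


aₙ = 3·2^n/n!
a_{n+1}/aₙ = 2^(n+1)/(n+1)! × n!/2^n  (constant 3 cancels)
= 2/(n+1)
L = lim(n→∞) 2/(n+1) = 0
L < 1 → series CONVERGES

Converges (ratio test: L = 0 < 1)


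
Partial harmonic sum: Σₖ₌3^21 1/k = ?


Σₖ₌3^21 1/k = 1/3 + 1/4 + 1/5 + ... + 1/21
= 11098301/5173168
≈ 2.1454

Sum = 11098301/5173168 ≈ 2.1454


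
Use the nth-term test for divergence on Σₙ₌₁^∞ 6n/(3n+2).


lim(n→∞) 6n/(3n+2) = 6/3 = 2  (divide numerator and denominator by n)
lim aₙ = 2 ≠ 0 → series DIVERGES

Diverges (lim aₙ = 2 ≠ 0)


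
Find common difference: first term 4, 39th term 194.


d = (aₙ - a₁)/(n-1)
= (194 - 4)/(39-1)
= 190/38 = 5

d = 5


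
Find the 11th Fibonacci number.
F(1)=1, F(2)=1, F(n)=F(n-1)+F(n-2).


Fibonacci sequence: 1, 1, 2, 3, 5, 8, 13, 21, 34, 55, 89
F(11) = 89

F(11) = 89


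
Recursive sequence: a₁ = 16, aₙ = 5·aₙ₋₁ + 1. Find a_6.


Computing step by step:
a_1 = 16
a_2 = 81
a_3 = 406
a_4 = 2031
a_5 = 10156
a_6 = 50781


a_6 = 50781


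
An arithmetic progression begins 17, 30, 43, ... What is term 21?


aₙ = a₁ + (n-1)d
= 17 + (21-1)×13
= 17 + 260
= 277

a_21 = 277


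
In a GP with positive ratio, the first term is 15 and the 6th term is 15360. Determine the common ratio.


r^(n-1) = aₙ/a₁
r^5 = 15360/15 = 1024
r = 1024^(1/5)
= 4

r = 4


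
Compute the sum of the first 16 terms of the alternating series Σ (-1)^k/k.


S = -1 + 1/2 - 1/3 + 1/4 - 1/5 + 1/6 - 1/7 + 1/8 ± ...
= -0.6629
(Full series converges to -ln(2) ≈ -0.6931)

S_16 = -0.6629


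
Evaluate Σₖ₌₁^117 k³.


n(n+1)/2 = 117×118/2 = 6903
Σk³ = 6903² = 47651409

Σk³ = 47651409


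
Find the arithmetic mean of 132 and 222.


AM = (132 + 222)/2 = 354/2 = 177

AM = 177


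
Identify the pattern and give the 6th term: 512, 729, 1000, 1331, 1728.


Pattern: perfect cubes: n³
Terms: 512, 729, 1000, 1331, 1728
Next term = 2197

Next term = 2197


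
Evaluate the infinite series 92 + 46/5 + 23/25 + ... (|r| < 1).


S∞ = a₁/(1-r) = 92/(1 - 1/10)
= 92/(9/10)
= 920/9

S∞ = 920/9


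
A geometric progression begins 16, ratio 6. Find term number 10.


aₙ = a₁·r^(n-1)
= 16×6^9
= 16×10077696
= 161243136

a_10 = 161243136


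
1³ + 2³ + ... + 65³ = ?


n(n+1)/2 = 65×66/2 = 2145
Σk³ = 2145² = 4601025

Σk³ = 4601025


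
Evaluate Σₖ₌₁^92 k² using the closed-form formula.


n = 92
n(n+1)(2n+1)/6 = 92×93×185/6
= 1582860/6 = 263810

Σk² = 263810


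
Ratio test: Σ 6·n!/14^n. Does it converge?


aₙ = 6·n!/14^n
a_{n+1}/aₙ = (n+1)!/14^(n+1) × 14^n/n!  (constant 6 cancels)
= (n+1)/14
L = lim(n→∞) (n+1)/14 = ∞
L > 1 → series DIVERGES

Diverges (ratio test: L = ∞ > 1)


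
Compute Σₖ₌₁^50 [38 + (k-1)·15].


aₙ = 38 + (50-1)×15 = 773
Sₙ = n(a₁+aₙ)/2 = 50×(38+773)/2
= 50×811/2 = 20275

S_50 = 20275


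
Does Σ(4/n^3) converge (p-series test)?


p-series test: Σ c/n^p converges if p > 1, diverges if p ≤ 1 (constant c > 0 doesn't affect convergence).
p = 3
3 > 1 → CONVERGES

Converges (p = 3 > 1)


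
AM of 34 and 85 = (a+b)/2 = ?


AM = (34 + 85)/2 = 119/2 = 59.5

AM = 59.5


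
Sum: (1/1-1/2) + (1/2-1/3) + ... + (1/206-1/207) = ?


Telescoping: adjacent terms cancel.
= 1/1 - 1/207
= 1 - 1/207 = 206/207

Sum = 206/207


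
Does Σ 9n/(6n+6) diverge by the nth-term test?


lim(n→∞) 9n/(6n+6) = 9/6 = 3/2  (divide numerator and denominator by n)
lim aₙ = 3/2 ≠ 0 → series DIVERGES

Diverges (lim aₙ = 3/2 ≠ 0)


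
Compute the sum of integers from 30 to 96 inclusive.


Σₖ₌30^96 k = Σₖ₌₁^96 k − Σₖ₌₁^29 k
= 96·97/2 − 29·30/2
= 4656 − 435 = 4221

Σk = 4221


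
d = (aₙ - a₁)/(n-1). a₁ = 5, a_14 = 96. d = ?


d = (aₙ - a₁)/(n-1)
= (96 - 5)/(14-1)
= 91/13 = 7

d = 7


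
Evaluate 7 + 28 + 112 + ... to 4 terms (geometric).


Sₙ = 7×(4^4 - 1)/(4 - 1)
= 7×(256 - 1)/3
= 7×255/3
= 595

S_4 = 595


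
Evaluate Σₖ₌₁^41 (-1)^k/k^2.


S = -1 + 1/4 - 1/9 + 1/16 - 1/25 + 1/36 - 1/49 + 1/64 ± ...
= -0.8228
(Full series converges to -π²/12 ≈ -0.8225)

S_41 = -0.8228


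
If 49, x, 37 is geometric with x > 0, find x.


GM = √(49×37) = √1813 = 42.5793

GM = 42.5793


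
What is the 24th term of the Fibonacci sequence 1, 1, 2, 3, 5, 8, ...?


Fibonacci sequence: 1, 1, 2, 3, 5, 8, 13, 21, 34, 55, 89, ...
F(24) = 46368

F(24) = 46368


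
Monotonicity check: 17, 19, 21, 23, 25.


Differences: 2, 2, 2, 2
All differences > 0 → strictly INCREASING

Monotonically increasing


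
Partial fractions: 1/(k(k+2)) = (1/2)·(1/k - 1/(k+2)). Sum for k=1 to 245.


1/(k(k+2)) = (1/2)·(1/k - 1/(k+2)) (partial fractions)
Telescoping: Σ = (1/2)·(1 + 1/2 - 1/246 - 1/247) = 45325/60762

Sum = 45325/60762


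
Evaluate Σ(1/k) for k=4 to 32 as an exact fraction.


Σₖ₌4^32 1/k = 1/4 + 1/5 + 1/6 + ... + 1/32
= 321321278651039/144403552893600
≈ 2.2252

Sum = 321321278651039/144403552893600 ≈ 2.2252


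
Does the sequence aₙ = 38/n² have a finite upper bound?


a₁ = 38, a₂ = 38/4, a₃ = 38/9, ...
0 < aₙ ≤ 38 for all n ≥ 1
The sequence IS bounded

Bounded (0 < aₙ ≤ 38)


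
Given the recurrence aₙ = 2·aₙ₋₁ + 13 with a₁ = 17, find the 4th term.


Computing step by step:
a_1 = 17
a_2 = 47
a_3 = 107
a_4 = 227


a_4 = 227


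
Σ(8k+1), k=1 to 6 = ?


Σ(8k+1) = 8·Σk + 1·n
= 8·21 + 1·6
= 168 + 6 = 174

Σ = 174


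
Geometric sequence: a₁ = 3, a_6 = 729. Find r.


r^(n-1) = aₙ/a₁
r^5 = 729/3 = 243
r = 243^(1/5)
= 3

r = 3


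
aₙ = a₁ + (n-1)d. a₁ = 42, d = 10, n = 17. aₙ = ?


aₙ = a₁ + (n-1)d
= 42 + (17-1)×10
= 42 + 160
= 202

a_17 = 202


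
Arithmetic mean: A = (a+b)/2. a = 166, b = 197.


AM = (166 + 197)/2 = 363/2 = 181.5

AM = 181.5


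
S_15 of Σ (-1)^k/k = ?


S = -1 + 1/2 - 1/3 + 1/4 - 1/5 + 1/6 - 1/7 + 1/8 ± ...
= -0.7254
(Full series converges to -ln(2) ≈ -0.6931)

S_15 = -0.7254


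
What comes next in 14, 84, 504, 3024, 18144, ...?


Pattern: geometric (r=6)
Terms: 14, 84, 504, 3024, 18144
Next term = 108864

Next term = 108864


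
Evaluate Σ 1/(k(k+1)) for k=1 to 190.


1/(k(k+1)) = 1/k - 1/(k+1) (partial fractions)
Telescoping: Σ = 1 - 1/191 = 190/191

Sum = 190/191


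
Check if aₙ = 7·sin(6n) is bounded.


For all n, -1 ≤ sin(6n) ≤ 1, so -7 ≤ 7·sin(6n) ≤ 7
Lower bound: -7, Upper bound: 7
The sequence IS bounded

Bounded (-7 ≤ aₙ ≤ 7)


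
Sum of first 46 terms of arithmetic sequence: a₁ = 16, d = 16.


aₙ = 16 + (46-1)×16 = 736
Sₙ = n(a₁+aₙ)/2 = 46×(16+736)/2
= 46×752/2 = 17296

S_46 = 17296


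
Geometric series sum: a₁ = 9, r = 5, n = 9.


Sₙ = 9×(5^9 - 1)/(5 - 1)
= 9×(1953125 - 1)/4
= 9×1953124/4
= 4394529

S_9 = 4394529


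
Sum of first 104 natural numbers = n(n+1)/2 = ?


n(n+1)/2 = 104×105/2 = 10920/2 = 5460

Σk = 5460


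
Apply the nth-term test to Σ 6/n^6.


lim(n→∞) 6/n^6 = 0
lim aₙ = 0 → nth-term test is INCONCLUSIVE
(Need other tests; this is actually a convergent p-series with p=6 > 1)

Inconclusive (lim aₙ = 0; need another test)


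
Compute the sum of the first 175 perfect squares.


n = 175
n(n+1)(2n+1)/6 = 175×176×351/6
= 10810800/6 = 1801800

Σk² = 1801800


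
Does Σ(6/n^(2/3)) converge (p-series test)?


p-series test: Σ c/n^p converges if p > 1, diverges if p ≤ 1 (constant c > 0 doesn't affect convergence).
p = 2/3
2/3 ≤ 1 → DIVERGES

Diverges (p = 2/3 ≤ 1)


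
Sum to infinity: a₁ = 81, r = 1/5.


S∞ = a₁/(1-r) = 81/(1 - 1/5)
= 81/(4/5)
= 405/4

S∞ = 405/4


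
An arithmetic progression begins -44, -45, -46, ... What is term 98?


aₙ = a₁ + (n-1)d
= -44 + (98-1)×-1
= -44 - 97
= -141

a_98 = -141


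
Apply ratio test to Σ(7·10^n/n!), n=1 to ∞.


aₙ = 7·10^n/n!
a_{n+1}/aₙ = 10^(n+1)/(n+1)! × n!/10^n  (constant 7 cancels)
= 10/(n+1)
L = lim(n→∞) 10/(n+1) = 0
L < 1 → series CONVERGES

Converges (ratio test: L = 0 < 1)


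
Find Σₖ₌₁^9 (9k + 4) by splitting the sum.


Σ(9k+4) = 9·Σk + 4·n
= 9·45 + 4·9
= 405 + 36 = 441

Σ = 441


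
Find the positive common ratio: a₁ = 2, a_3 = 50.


r^(n-1) = aₙ/a₁
r^2 = 50/2 = 25
r = 25^(1/2)
= ±5; taking r > 0 gives r = 5

r = 5


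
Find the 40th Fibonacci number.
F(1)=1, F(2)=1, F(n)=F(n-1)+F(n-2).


Fibonacci sequence: 1, 1, 2, 3, 5, 8, 13, 21, 34, 55, 89, ...
F(40) = 102334155

F(40) = 102334155


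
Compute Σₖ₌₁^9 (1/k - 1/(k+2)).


Telescoping with gap 2: two head and two tail terms survive.
= (1 + 1/2) - (1/10 + 1/11)
= 3/2 - 1/10 - 1/11 = 72/55

Sum = 72/55


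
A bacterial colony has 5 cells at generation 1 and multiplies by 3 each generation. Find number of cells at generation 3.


aₙ = a₁·r^(n-1)
= 5×3^2
= 5×9
= 45

a_3 = 45


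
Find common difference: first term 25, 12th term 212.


d = (aₙ - a₁)/(n-1)
= (212 - 25)/(12-1)
= 187/11 = 17

d = 17


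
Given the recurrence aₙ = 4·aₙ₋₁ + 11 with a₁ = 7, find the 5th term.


Computing step by step:
a_1 = 7
a_2 = 39
a_3 = 167
a_4 = 679
a_5 = 2727


a_5 = 2727


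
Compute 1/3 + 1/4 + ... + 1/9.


Σₖ₌3^9 1/k = 1/3 + 1/4 + 1/5 + 1/6 + 1/7 + 1/8 + 1/9
= 3349/2520
≈ 1.329

Sum = 3349/2520 ≈ 1.329


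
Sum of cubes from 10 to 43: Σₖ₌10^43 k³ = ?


Σₖ₌10^43 k³ = [43·44/2]² − [9·10/2]²
= 894916 − 2025 = 892891

Σk³ = 892891


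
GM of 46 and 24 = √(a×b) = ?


GM = √(46×24) = √1104 = 33.2265

GM = 33.2265


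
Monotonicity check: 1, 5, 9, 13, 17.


Differences: 4, 4, 4, 4
All differences > 0 → strictly INCREASING

Monotonically increasing


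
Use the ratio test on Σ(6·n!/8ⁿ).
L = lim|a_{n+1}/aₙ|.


aₙ = 6·n!/8^n
a_{n+1}/aₙ = (n+1)!/8^(n+1) × 8^n/n!  (constant 6 cancels)
= (n+1)/8
L = lim(n→∞) (n+1)/8 = ∞
L > 1 → series DIVERGES

Diverges (ratio test: L = ∞ > 1)


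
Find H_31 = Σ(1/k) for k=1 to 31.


H_31 = 1/1 + 1/2 + 1/3 + ... + 1/31
= 290774257297357/72201776446800
≈ 4.0272

H_31 = 290774257297357/72201776446800 ≈ 4.0272


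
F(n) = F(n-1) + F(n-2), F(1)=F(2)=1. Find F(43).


Fibonacci sequence: 1, 1, 2, 3, 5, 8, 13, 21, 34, 55, 89, ...
F(43) = 433494437

F(43) = 433494437


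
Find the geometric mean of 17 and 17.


GM = √(17×17) = √289 = 17

GM = 17


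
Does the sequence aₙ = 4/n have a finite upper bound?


a₁ = 4, a₂ = 4/2, a₃ = 4/3, ...
0 < aₙ ≤ 4 for all n ≥ 1
Lower bound: 0, Upper bound: 4
The sequence IS bounded

Bounded (0 < aₙ ≤ 4)


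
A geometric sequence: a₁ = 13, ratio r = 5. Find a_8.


aₙ = a₁·r^(n-1)
= 13×5^7
= 13×78125
= 1015625

a_8 = 1015625


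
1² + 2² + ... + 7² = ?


n = 7
n(n+1)(2n+1)/6 = 7×8×15/6
= 840/6 = 140

Σk² = 140


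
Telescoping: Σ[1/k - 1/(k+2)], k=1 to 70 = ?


Telescoping with gap 2: two head and two tail terms survive.
= (1 + 1/2) - (1/71 + 1/72)
= 3/2 - 1/71 - 1/72 = 7525/5112

Sum = 7525/5112


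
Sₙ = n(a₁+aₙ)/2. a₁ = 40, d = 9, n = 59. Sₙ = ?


aₙ = 40 + (59-1)×9 = 562
Sₙ = n(a₁+aₙ)/2 = 59×(40+562)/2
= 59×602/2 = 17759

S_59 = 17759


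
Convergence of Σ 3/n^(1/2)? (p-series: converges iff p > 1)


p-series test: Σ c/n^p converges if p > 1, diverges if p ≤ 1 (constant c > 0 doesn't affect convergence).
p = 1/2
1/2 ≤ 1 → DIVERGES

Diverges (p = 1/2 ≤ 1)


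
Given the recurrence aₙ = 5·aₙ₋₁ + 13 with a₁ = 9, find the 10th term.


Computing step by step:
a_1 = 9
a_2 = 58
a_3 = 303
a_4 = 1528
a_5 = 7653
a_6 = 38278
a_7 = 191403
a_8 = 957028
a_9 = 4785153
a_10 = 23925778


a_10 = 23925778


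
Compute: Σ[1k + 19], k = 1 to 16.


Σ(1k+19) = 1·Σk + 19·n
= 1·136 + 19·16
= 136 + 304 = 440

Σ = 440


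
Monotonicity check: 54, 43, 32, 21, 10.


Differences: -11, -11, -11, -11
All differences < 0 → strictly DECREASING

Monotonically decreasing


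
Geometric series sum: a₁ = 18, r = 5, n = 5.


Sₙ = 18×(5^5 - 1)/(5 - 1)
= 18×(3125 - 1)/4
= 18×3124/4
= 14058

S_5 = 14058


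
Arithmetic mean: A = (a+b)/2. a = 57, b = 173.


AM = (57 + 173)/2 = 230/2 = 115

AM = 115


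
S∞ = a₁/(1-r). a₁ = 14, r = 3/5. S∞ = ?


S∞ = a₁/(1-r) = 14/(1 - 3/5)
= 14/(2/5)
= 35

S∞ = 35


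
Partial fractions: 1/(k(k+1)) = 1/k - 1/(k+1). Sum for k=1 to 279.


1/(k(k+1)) = 1/k - 1/(k+1) (partial fractions)
Telescoping: Σ = 1 - 1/280 = 279/280

Sum = 279/280


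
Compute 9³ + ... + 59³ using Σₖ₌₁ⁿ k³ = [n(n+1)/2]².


Σₖ₌9^59 k³ = [59·60/2]² − [8·9/2]²
= 3132900 − 1296 = 3131604

Σk³ = 3131604


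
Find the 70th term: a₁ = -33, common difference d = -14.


aₙ = a₁ + (n-1)d
= -33 + (70-1)×-14
= -33 - 966
= -999

a_70 = -999


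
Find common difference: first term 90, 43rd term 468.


d = (aₙ - a₁)/(n-1)
= (468 - 90)/(43-1)
= 378/42 = 9

d = 9


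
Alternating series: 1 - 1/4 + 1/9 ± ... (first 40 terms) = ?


S = 1 - 1/4 + 1/9 - 1/16 + 1/25 - 1/36 + 1/49 - 1/64 ± ...
= 0.8222
(Full series converges to +π²/12 ≈ +0.8225)

S_40 = 0.8222


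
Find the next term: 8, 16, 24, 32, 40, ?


Pattern: arithmetic (d=8)
Terms: 8, 16, 24, 32, 40
Next term = 48

Next term = 48


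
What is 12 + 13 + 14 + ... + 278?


Σₖ₌12^278 k = Σₖ₌₁^278 k − Σₖ₌₁^11 k
= 278·279/2 − 11·12/2
= 38781 − 66 = 38715

Σk = 38715


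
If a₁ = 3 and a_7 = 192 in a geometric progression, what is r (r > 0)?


r^(n-1) = aₙ/a₁
r^6 = 192/3 = 64
r = 64^(1/6)
= ±2; taking r > 0 gives r = 2

r = 2


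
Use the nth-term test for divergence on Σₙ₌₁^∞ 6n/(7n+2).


lim(n→∞) 6n/(7n+2) = 6/7 = 6/7  (divide numerator and denominator by n)
lim aₙ = 6/7 ≠ 0 → series DIVERGES

Diverges (lim aₙ = 6/7 ≠ 0)


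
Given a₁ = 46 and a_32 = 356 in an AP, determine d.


d = (aₙ - a₁)/(n-1)
= (356 - 46)/(32-1)
= 310/31 = 10

d = 10


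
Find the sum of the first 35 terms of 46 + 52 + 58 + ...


aₙ = 46 + (35-1)×6 = 250
Sₙ = n(a₁+aₙ)/2 = 35×(46+250)/2
= 35×296/2 = 5180

S_35 = 5180


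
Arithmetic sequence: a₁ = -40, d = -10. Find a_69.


aₙ = a₁ + (n-1)d
= -40 + (69-1)×-10
= -40 - 680
= -720

a_69 = -720


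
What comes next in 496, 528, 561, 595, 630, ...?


Pattern: triangular numbers: n(n+1)/2
Terms: 496, 528, 561, 595, 630
Next term = 666

Next term = 666


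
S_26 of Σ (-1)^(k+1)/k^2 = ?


S = 1 - 1/4 + 1/9 - 1/16 + 1/25 - 1/36 + 1/49 - 1/64 ± ...
= 0.8218
(Full series converges to +π²/12 ≈ +0.8225)

S_26 = 0.8218


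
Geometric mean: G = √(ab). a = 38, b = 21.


GM = √(38×21) = √798 = 28.2489

GM = 28.2489


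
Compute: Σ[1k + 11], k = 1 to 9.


Σ(1k+11) = 1·Σk + 11·n
= 1·45 + 11·9
= 45 + 99 = 144

Σ = 144


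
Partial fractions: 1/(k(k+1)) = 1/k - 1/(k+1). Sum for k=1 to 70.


1/(k(k+1)) = 1/k - 1/(k+1) (partial fractions)
Telescoping: Σ = 1 - 1/71 = 70/71

Sum = 70/71


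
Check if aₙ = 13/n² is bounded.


a₁ = 13, a₂ = 13/4, a₃ = 13/9, ...
0 < aₙ ≤ 13 for all n ≥ 1
The sequence IS bounded

Bounded (0 < aₙ ≤ 13)


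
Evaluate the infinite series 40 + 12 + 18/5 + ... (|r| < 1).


S∞ = a₁/(1-r) = 40/(1 - 3/10)
= 40/(7/10)
= 400/7

S∞ = 400/7


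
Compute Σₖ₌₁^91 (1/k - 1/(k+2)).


Telescoping with gap 2: two head and two tail terms survive.
= (1 + 1/2) - (1/92 + 1/93)
= 3/2 - 1/92 - 1/93 = 12649/8556

Sum = 12649/8556


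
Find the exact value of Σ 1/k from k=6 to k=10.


Σₖ₌6^10 1/k = 1/6 + 1/7 + 1/8 + 1/9 + 1/10
= 1627/2520
≈ 0.6456

Sum = 1627/2520 ≈ 0.6456


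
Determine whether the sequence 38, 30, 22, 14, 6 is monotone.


Differences: -8, -8, -8, -8
All differences < 0 → strictly DECREASING

Monotonically decreasing


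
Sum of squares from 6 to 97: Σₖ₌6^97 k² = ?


Σₖ₌6^97 k² = Σₖ₌₁^97 k² − Σₖ₌₁^5 k²
= 97·98·195/6 − 5·6·11/6
= 308945 − 55 = 308890

Σk² = 308890


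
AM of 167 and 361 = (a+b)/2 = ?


AM = (167 + 361)/2 = 528/2 = 264

AM = 264


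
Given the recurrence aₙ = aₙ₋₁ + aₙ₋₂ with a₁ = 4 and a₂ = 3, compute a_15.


Computing iteratively: 4, 3, 7, 10, 17, 27, 44, 71, 115, 186, 301, 487, ...
a_15 = 2063

a_15 = 2063


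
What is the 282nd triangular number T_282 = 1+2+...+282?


n(n+1)/2 = 282×283/2 = 79806/2 = 39903

Σk = 39903


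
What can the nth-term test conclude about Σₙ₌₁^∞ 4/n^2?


lim(n→∞) 4/n^2 = 0
lim aₙ = 0 → nth-term test is INCONCLUSIVE
(Need other tests; this is actually a convergent p-series with p=2 > 1)

Inconclusive (lim aₙ = 0; need another test)


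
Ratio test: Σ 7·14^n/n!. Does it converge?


aₙ = 7·14^n/n!
a_{n+1}/aₙ = 14^(n+1)/(n+1)! × n!/14^n  (constant 7 cancels)
= 14/(n+1)
L = lim(n→∞) 14/(n+1) = 0
L < 1 → series CONVERGES

Converges (ratio test: L = 0 < 1)


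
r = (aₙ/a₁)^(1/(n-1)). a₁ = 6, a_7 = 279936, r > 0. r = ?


r^(n-1) = aₙ/a₁
r^6 = 279936/6 = 46656
r = 46656^(1/6)
= ±6; taking r > 0 gives r = 6

r = 6


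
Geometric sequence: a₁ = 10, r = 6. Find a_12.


aₙ = a₁·r^(n-1)
= 10×6^11
= 10×362797056
= 3627970560

a_12 = 3627970560


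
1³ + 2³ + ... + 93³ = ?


n(n+1)/2 = 93×94/2 = 4371
Σk³ = 4371² = 19105641

Σk³ = 19105641


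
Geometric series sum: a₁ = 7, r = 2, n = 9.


Sₙ = 7×(2^9 - 1)/(2 - 1)
= 7×(512 - 1)/1
= 7×511/1
= 3577

S_9 = 3577


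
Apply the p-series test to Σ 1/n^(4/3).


p-series test: Σ c/n^p converges if p > 1, diverges if p ≤ 1 (constant c > 0 doesn't affect convergence).
p = 4/3
4/3 > 1 → CONVERGES

Converges (p = 4/3 > 1)


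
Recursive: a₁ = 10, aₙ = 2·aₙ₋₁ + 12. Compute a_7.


Computing step by step:
a_1 = 10
a_2 = 32
a_3 = 76
a_4 = 164
a_5 = 340
a_6 = 692
a_7 = 1396


a_7 = 1396


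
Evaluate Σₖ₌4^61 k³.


Σₖ₌4^61 k³ = [61·62/2]² − [3·4/2]²
= 3575881 − 36 = 3575845

Σk³ = 3575845


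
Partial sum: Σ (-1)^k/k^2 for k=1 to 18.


S = -1 + 1/4 - 1/9 + 1/16 - 1/25 + 1/36 - 1/49 + 1/64 ± ...
= -0.821
(Full series converges to -π²/12 ≈ -0.8225)

S_18 = -0.821


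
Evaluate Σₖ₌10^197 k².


Σₖ₌10^197 k² = Σₖ₌₁^197 k² − Σₖ₌₁^9 k²
= 197·198·395/6 − 9·10·19/6
= 2567895 − 285 = 2567610

Σk² = 2567610


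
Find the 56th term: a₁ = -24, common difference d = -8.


aₙ = a₁ + (n-1)d
= -24 + (56-1)×-8
= -24 - 440
= -464

a_56 = -464


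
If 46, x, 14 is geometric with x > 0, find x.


GM = √(46×14) = √644 = 25.3772

GM = 25.3772


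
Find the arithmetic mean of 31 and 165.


AM = (31 + 165)/2 = 196/2 = 98

AM = 98


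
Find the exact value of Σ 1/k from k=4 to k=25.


Σₖ₌4^25 1/k = 1/4 + 1/5 + 1/6 + ... + 1/25
= 17692378667/8923714800
≈ 1.9826

Sum = 17692378667/8923714800 ≈ 1.9826


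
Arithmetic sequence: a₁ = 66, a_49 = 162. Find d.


d = (aₙ - a₁)/(n-1)
= (162 - 66)/(49-1)
= 96/48 = 2

d = 2


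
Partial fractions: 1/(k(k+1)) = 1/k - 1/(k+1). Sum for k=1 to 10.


1/(k(k+1)) = 1/k - 1/(k+1) (partial fractions)
Telescoping: Σ = 1 - 1/11 = 10/11

Sum = 10/11


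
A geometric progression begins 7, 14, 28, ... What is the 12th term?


aₙ = a₁·r^(n-1)
= 7×2^11
= 7×2048
= 14336

a_12 = 14336


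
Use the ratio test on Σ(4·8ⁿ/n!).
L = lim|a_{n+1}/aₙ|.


aₙ = 4·8^n/n!
a_{n+1}/aₙ = 8^(n+1)/(n+1)! × n!/8^n  (constant 4 cancels)
= 8/(n+1)
L = lim(n→∞) 8/(n+1) = 0
L < 1 → series CONVERGES

Converges (ratio test: L = 0 < 1)


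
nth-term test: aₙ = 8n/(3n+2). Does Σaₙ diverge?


lim(n→∞) 8n/(3n+2) = 8/3 = 8/3  (divide numerator and denominator by n)
lim aₙ = 8/3 ≠ 0 → series DIVERGES

Diverges (lim aₙ = 8/3 ≠ 0)


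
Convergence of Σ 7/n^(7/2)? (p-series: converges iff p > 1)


p-series test: Σ c/n^p converges if p > 1, diverges if p ≤ 1 (constant c > 0 doesn't affect convergence).
p = 7/2
7/2 > 1 → CONVERGES

Converges (p = 7/2 > 1)


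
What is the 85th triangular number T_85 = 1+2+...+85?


n(n+1)/2 = 85×86/2 = 7310/2 = 3655

Σk = 3655


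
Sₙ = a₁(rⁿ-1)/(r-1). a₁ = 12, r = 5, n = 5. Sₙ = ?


Sₙ = 12×(5^5 - 1)/(5 - 1)
= 12×(3125 - 1)/4
= 12×3124/4
= 9372

S_5 = 9372


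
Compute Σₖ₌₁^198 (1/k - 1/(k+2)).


Telescoping with gap 2: two head and two tail terms survive.
= (1 + 1/2) - (1/199 + 1/200)
= 3/2 - 1/199 - 1/200 = 59301/39800

Sum = 59301/39800


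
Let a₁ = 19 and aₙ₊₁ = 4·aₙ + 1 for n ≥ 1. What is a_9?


Computing step by step:
a_1 = 19
a_2 = 77
a_3 = 309
a_4 = 1237
a_5 = 4949
a_6 = 19797
a_7 = 79189
a_8 = 316757
a_9 = 1267029


a_9 = 1267029


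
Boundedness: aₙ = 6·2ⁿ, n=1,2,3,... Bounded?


aₙ = 6·2ⁿ → as n→∞, aₙ→∞ (since base 2 > 1)
No finite upper bound exists
The sequence is UNBOUNDED

Unbounded (aₙ → ∞ as n → ∞)


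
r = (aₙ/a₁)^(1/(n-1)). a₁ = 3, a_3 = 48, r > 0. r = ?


r^(n-1) = aₙ/a₁
r^2 = 48/3 = 16
r = 16^(1/2)
= ±4; taking r > 0 gives r = 4

r = 4


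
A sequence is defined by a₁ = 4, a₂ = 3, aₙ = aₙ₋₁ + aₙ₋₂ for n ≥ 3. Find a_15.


Computing iteratively: 4, 3, 7, 10, 17, 27, 44, 71, 115, 186, 301, 487, ...
a_15 = 2063

a_15 = 2063


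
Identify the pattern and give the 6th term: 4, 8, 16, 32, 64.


Pattern: geometric (r=2)
Terms: 4, 8, 16, 32, 64
Next term = 128

Next term = 128


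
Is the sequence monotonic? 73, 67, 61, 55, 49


Differences: -6, -6, -6, -6
All differences < 0 → strictly DECREASING

Monotonically decreasing


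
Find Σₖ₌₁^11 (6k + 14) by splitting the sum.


Σ(6k+14) = 6·Σk + 14·n
= 6·66 + 14·11
= 396 + 154 = 550

Σ = 550


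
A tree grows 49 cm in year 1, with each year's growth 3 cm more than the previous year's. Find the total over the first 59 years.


aₙ = 49 + (59-1)×3 = 223
Sₙ = n(a₁+aₙ)/2 = 59×(49+223)/2
= 59×272/2 = 8024

S_59 = 8024


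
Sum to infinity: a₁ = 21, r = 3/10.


S∞ = a₁/(1-r) = 21/(1 - 3/10)
= 21/(7/10)
= 30

S∞ = 30


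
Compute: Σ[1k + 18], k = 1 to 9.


Σ(1k+18) = 1·Σk + 18·n
= 1·45 + 18·9
= 45 + 162 = 207

Σ = 207


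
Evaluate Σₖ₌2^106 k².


Σₖ₌2^106 k² = Σₖ₌₁^106 k² − Σₖ₌₁^1 k²
= 106·107·213/6 − 1·2·3/6
= 402641 − 1 = 402640

Σk² = 402640


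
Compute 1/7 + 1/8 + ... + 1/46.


Σₖ₌7^46 1/k = 1/7 + 1/8 + 1/9 + ... + 1/46
= 2646483413479779667/1345655451257488800
≈ 1.9667

Sum = 2646483413479779667/1345655451257488800 ≈ 1.9667


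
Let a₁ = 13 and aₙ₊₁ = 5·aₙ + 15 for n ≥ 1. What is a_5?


Computing step by step:
a_1 = 13
a_2 = 80
a_3 = 415
a_4 = 2090
a_5 = 10465


a_5 = 10465


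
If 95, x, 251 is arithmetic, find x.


AM = (95 + 251)/2 = 346/2 = 173

AM = 173


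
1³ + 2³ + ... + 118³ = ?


n(n+1)/2 = 118×119/2 = 7021
Σk³ = 7021² = 49294441

Σk³ = 49294441


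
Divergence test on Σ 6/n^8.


lim(n→∞) 6/n^8 = 0
lim aₙ = 0 → nth-term test is INCONCLUSIVE
(Need other tests; this is actually a convergent p-series with p=8 > 1)

Inconclusive (lim aₙ = 0; need another test)


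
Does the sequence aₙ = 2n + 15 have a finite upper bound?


aₙ = 2n + 15 → as n→∞, aₙ→∞
No finite upper bound exists
The sequence is UNBOUNDED

Unbounded (aₙ → ∞ as n → ∞)


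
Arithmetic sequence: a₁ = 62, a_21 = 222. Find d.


d = (aₙ - a₁)/(n-1)
= (222 - 62)/(21-1)
= 160/20 = 8

d = 8


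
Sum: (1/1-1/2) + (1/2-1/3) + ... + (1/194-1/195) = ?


Telescoping: adjacent terms cancel.
= 1/1 - 1/195
= 1 - 1/195 = 194/195

Sum = 194/195


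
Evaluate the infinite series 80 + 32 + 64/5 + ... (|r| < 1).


S∞ = a₁/(1-r) = 80/(1 - 2/5)
= 80/(3/5)
= 400/3

S∞ = 400/3


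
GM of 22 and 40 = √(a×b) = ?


GM = √(22×40) = √880 = 29.6648

GM = 29.6648


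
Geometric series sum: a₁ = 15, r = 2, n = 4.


Sₙ = 15×(2^4 - 1)/(2 - 1)
= 15×(16 - 1)/1
= 15×15/1
= 225

S_4 = 225


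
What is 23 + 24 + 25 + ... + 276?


Σₖ₌23^276 k = Σₖ₌₁^276 k − Σₖ₌₁^22 k
= 276·277/2 − 22·23/2
= 38226 − 253 = 37973

Σk = 37973


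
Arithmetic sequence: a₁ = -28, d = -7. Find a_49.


aₙ = a₁ + (n-1)d
= -28 + (49-1)×-7
= -28 - 336
= -364

a_49 = -364


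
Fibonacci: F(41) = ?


Fibonacci sequence: 1, 1, 2, 3, 5, 8, 13, 21, 34, 55, 89, ...
F(41) = 165580141

F(41) = 165580141


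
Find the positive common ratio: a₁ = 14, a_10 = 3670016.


r^(n-1) = aₙ/a₁
r^9 = 3670016/14 = 262144
r = 262144^(1/9)
= 4

r = 4


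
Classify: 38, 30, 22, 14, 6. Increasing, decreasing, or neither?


Differences: -8, -8, -8, -8
All differences < 0 → strictly DECREASING

Monotonically decreasing


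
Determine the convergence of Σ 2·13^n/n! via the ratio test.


aₙ = 2·13^n/n!
a_{n+1}/aₙ = 13^(n+1)/(n+1)! × n!/13^n  (constant 2 cancels)
= 13/(n+1)
L = lim(n→∞) 13/(n+1) = 0
L < 1 → series CONVERGES

Converges (ratio test: L = 0 < 1)


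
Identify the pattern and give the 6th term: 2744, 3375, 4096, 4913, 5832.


Pattern: perfect cubes: n³
Terms: 2744, 3375, 4096, 4913, 5832
Next term = 6859

Next term = 6859


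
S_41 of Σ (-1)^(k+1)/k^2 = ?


S = 1 - 1/4 + 1/9 - 1/16 + 1/25 - 1/36 + 1/49 - 1/64 ± ...
= 0.8228
(Full series converges to +π²/12 ≈ +0.8225)

S_41 = 0.8228


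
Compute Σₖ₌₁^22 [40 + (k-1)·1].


aₙ = 40 + (22-1)×1 = 61
Sₙ = n(a₁+aₙ)/2 = 22×(40+61)/2
= 22×101/2 = 1111

S_22 = 1111


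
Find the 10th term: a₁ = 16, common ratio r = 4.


aₙ = a₁·r^(n-1)
= 16×4^9
= 16×262144
= 4194304

a_10 = 4194304


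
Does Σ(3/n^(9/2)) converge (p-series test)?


p-series test: Σ c/n^p converges if p > 1, diverges if p ≤ 1 (constant c > 0 doesn't affect convergence).
p = 9/2
9/2 > 1 → CONVERGES

Converges (p = 9/2 > 1)


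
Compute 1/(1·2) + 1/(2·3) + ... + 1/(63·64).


1/(k(k+1)) = 1/k - 1/(k+1) (partial fractions)
Telescoping: Σ = 1 - 1/64 = 63/64

Sum = 63/64


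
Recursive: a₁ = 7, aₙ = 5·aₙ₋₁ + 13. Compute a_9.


Computing step by step:
a_1 = 7
a_2 = 48
a_3 = 253
a_4 = 1278
a_5 = 6403
a_6 = 32028
a_7 = 160153
a_8 = 800778
a_9 = 4003903


a_9 = 4003903


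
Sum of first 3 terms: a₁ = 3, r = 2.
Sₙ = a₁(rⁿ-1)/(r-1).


Sₙ = 3×(2^3 - 1)/(2 - 1)
= 3×(8 - 1)/1
= 3×7/1
= 21

S_3 = 21


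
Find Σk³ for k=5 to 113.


Σₖ₌5^113 k³ = [113·114/2]² − [4·5/2]²
= 41486481 − 100 = 41486381

Σk³ = 41486381


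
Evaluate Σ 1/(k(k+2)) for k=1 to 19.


1/(k(k+2)) = (1/2)·(1/k - 1/(k+2)) (partial fractions)
Telescoping: Σ = (1/2)·(1 + 1/2 - 1/20 - 1/21) = 589/840

Sum = 589/840


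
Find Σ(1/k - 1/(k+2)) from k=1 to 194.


Telescoping with gap 2: two head and two tail terms survive.
= (1 + 1/2) - (1/195 + 1/196)
= 3/2 - 1/195 - 1/196 = 56939/38220

Sum = 56939/38220


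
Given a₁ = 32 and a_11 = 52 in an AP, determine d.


d = (aₙ - a₁)/(n-1)
= (52 - 32)/(11-1)
= 20/10 = 2

d = 2


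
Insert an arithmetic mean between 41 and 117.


AM = (41 + 117)/2 = 158/2 = 79

AM = 79


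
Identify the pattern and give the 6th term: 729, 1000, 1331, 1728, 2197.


Pattern: perfect cubes: n³
Terms: 729, 1000, 1331, 1728, 2197
Next term = 2744

Next term = 2744


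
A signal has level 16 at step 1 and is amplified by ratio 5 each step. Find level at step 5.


aₙ = a₁·r^(n-1)
= 16×5^4
= 16×625
= 10000

a_5 = 10000


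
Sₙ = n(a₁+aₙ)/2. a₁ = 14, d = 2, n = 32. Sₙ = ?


aₙ = 14 + (32-1)×2 = 76
Sₙ = n(a₁+aₙ)/2 = 32×(14+76)/2
= 32×90/2 = 1440

S_32 = 1440


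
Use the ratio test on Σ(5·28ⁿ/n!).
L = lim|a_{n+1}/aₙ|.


aₙ = 5·28^n/n!
a_{n+1}/aₙ = 28^(n+1)/(n+1)! × n!/28^n  (constant 5 cancels)
= 28/(n+1)
L = lim(n→∞) 28/(n+1) = 0
L < 1 → series CONVERGES

Converges (ratio test: L = 0 < 1)


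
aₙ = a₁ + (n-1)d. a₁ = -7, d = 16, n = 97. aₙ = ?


aₙ = a₁ + (n-1)d
= -7 + (97-1)×16
= -7 + 1536
= 1529

a_97 = 1529


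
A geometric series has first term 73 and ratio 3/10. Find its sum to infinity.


S∞ = a₁/(1-r) = 73/(1 - 3/10)
= 73/(7/10)
= 730/7

S∞ = 730/7


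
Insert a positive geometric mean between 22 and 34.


GM = √(22×34) = √748 = 27.3496

GM = 27.3496


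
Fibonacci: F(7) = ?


Fibonacci sequence: 1, 1, 2, 3, 5, 8, 13
F(7) = 13

F(7) = 13


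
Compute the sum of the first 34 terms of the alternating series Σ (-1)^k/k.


S = -1 + 1/2 - 1/3 + 1/4 - 1/5 + 1/6 - 1/7 + 1/8 ± ...
= -0.6787
(Full series converges to -ln(2) ≈ -0.6931)

S_34 = -0.6787


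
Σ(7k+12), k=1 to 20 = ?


Σ(7k+12) = 7·Σk + 12·n
= 7·210 + 12·20
= 1470 + 240 = 1710

Σ = 1710


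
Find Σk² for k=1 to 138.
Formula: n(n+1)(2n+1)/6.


n = 138
n(n+1)(2n+1)/6 = 138×139×277/6
= 5313414/6 = 885569

Σk² = 885569


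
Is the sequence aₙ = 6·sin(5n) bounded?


For all n, -1 ≤ sin(5n) ≤ 1, so -6 ≤ 6·sin(5n) ≤ 6
Lower bound: -6, Upper bound: 6
The sequence IS bounded

Bounded (-6 ≤ aₙ ≤ 6)


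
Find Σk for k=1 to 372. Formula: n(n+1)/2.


n(n+1)/2 = 372×373/2 = 138756/2 = 69378

Σk = 69378


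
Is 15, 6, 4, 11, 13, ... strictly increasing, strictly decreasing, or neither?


Differences: -9, -2, 7, 2
Difference at position 3 is +7 (> 0) but position 1 is -9 (< 0) — sequence both rises and falls
→ NOT monotonic

Not monotonic


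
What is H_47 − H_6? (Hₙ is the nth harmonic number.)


Σₖ₌7^47 1/k = 1/7 + 1/8 + 1/9 + ... + 1/47
= 125730375884807133149/63245806209101973600
≈ 1.988

Sum = 125730375884807133149/63245806209101973600 ≈ 1.988


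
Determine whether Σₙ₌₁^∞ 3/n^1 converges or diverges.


p-series test: Σ c/n^p converges if p > 1, diverges if p ≤ 1 (constant c > 0 doesn't affect convergence).
p = 1
1 ≤ 1 → DIVERGES

Diverges (p = 1 ≤ 1)


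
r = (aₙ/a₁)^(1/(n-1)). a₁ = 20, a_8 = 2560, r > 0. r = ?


r^(n-1) = aₙ/a₁
r^7 = 2560/20 = 128
r = 128^(1/7)
= 2

r = 2


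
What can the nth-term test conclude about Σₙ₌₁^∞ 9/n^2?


lim(n→∞) 9/n^2 = 0
lim aₙ = 0 → nth-term test is INCONCLUSIVE
(Need other tests; this is actually a convergent p-series with p=2 > 1)

Inconclusive (lim aₙ = 0; need another test)


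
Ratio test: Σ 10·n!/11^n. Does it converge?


aₙ = 10·n!/11^n
a_{n+1}/aₙ = (n+1)!/11^(n+1) × 11^n/n!  (constant 10 cancels)
= (n+1)/11
L = lim(n→∞) (n+1)/11 = ∞
L > 1 → series DIVERGES

Diverges (ratio test: L = ∞ > 1)


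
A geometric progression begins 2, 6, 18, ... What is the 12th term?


aₙ = a₁·r^(n-1)
= 2×3^11
= 2×177147
= 354294

a_12 = 354294


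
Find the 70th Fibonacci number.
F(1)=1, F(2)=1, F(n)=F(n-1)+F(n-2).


Fibonacci sequence: 1, 1, 2, 3, 5, 8, 13, 21, 34, 55, 89, ...
F(70) = 190392490709135

F(70) = 190392490709135


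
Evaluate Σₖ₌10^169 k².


Σₖ₌10^169 k² = Σₖ₌₁^169 k² − Σₖ₌₁^9 k²
= 169·170·339/6 − 9·10·19/6
= 1623245 − 285 = 1622960

Σk² = 1622960


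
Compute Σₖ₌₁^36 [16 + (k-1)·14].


aₙ = 16 + (36-1)×14 = 506
Sₙ = n(a₁+aₙ)/2 = 36×(16+506)/2
= 36×522/2 = 9396

S_36 = 9396


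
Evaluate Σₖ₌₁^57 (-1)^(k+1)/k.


S = 1 - 1/2 + 1/3 - 1/4 + 1/5 - 1/6 + 1/7 - 1/8 ± ...
= 0.7018
(Full series converges to +ln(2) ≈ +0.6931)

S_57 = 0.7018


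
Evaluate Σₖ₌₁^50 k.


n(n+1)/2 = 50×51/2 = 2550/2 = 1275

Σk = 1275


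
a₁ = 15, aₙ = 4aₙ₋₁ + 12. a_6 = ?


Computing step by step:
a_1 = 15
a_2 = 72
a_3 = 300
a_4 = 1212
a_5 = 4860
a_6 = 19452


a_6 = 19452


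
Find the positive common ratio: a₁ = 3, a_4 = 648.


r^(n-1) = aₙ/a₁
r^3 = 648/3 = 216
r = 216^(1/3)
= 6

r = 6


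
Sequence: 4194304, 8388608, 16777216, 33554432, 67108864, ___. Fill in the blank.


Pattern: powers of 2: 2ⁿ
Terms: 4194304, 8388608, 16777216, 33554432, 67108864
Next term = 134217728

Next term = 134217728
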